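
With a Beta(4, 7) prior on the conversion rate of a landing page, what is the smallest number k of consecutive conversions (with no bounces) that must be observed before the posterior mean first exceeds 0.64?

k = 9

After k conversions and 0 bounces the posterior is Beta(4+k, 7), with mean (4+k)/(4+7+k).
Set (4+k)/(11+k) > 0.64 and solve: k > (0.64·11 − 4)/(1 − 0.64) = 8.444.
The smallest integer exceeding 8.444 is 9, and checking k=9: (13)/(20) = 0.6500 > 0.64.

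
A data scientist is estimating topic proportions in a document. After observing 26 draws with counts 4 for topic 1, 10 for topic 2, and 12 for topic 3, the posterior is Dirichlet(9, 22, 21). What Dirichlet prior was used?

Dirichlet(5, 12, 9)

For a Dirichlet(α) prior with multinomial counts c, the posterior is Dirichlet(α + c) componentwise.
Subtract each count from the matching posterior parameter: 9−4=5, 22−10=12, 21−12=9.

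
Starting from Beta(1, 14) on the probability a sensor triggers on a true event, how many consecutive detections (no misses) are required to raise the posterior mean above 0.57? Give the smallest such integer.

k = 18

After k detections and 0 misses the posterior is Beta(1+k, 14), with mean (1+k)/(1+14+k).
Set (1+k)/(15+k) > 0.57 and solve: k > (0.57·15 − 1)/(1 − 0.57) = 17.558.
The smallest integer exceeding 17.558 is 18, and checking k=18: (19)/(33) = 0.5758 > 0.57.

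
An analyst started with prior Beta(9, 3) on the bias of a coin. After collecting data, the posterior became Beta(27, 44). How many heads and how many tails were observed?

18 heads and 41 tails

A Beta(a, b) prior with s successes and f failures in binomial data gives a Beta(a+s, b+f) posterior.
Match parameters: s=27−9=18, f=44−3=41.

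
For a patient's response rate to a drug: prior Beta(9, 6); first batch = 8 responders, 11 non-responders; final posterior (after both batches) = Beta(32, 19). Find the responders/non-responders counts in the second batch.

Sequential conjugate updates are equivalent to a single update on the pooled data, so total successes = posterior α − prior α and total failures = posterior β − prior β.
Total across both batches: 32−9=23 responders, 19−6=13 non-responders.
Subtract the first batch: 23−8=15 responders and 13−11=2 non-responders.

15 responders and 2 non-responders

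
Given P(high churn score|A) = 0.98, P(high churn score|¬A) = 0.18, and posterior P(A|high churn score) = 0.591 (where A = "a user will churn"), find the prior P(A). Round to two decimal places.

In odds form, posterior odds = prior odds × likelihood ratio, so prior odds = posterior odds ÷ LR.
Posterior odds = 0.591/(1−0.591) = 1.4450. LR = 0.98/0.18 = 5.4444.
Prior odds = 1.4450/5.4444 = 0.2654, so P(A) = 0.2654/(1+0.2654) ≈ 0.21.

P(A) = 0.21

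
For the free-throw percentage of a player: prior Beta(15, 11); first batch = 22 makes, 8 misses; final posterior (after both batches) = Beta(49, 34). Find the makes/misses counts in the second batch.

12 makes and 15 misses

Because Beta–binomial updating is additive in the counts, the combined data contributed (α_post−α_prior, β_post−β_prior) successes and failures.
Total across both batches: 49−15=34 makes, 34−11=23 misses.
Subtract the first batch: 34−22=12 makes and 23−8=15 misses.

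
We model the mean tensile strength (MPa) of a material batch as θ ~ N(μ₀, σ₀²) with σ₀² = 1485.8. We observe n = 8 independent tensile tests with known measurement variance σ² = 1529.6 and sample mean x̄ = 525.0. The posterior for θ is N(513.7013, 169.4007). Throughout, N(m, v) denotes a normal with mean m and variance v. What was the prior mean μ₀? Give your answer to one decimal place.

μ₀ = 425.9

With known observation variance, the Normal–Normal posterior has precision τ_n = τ₀ + n/σ² and mean μ_n = (τ₀μ₀ + (n/σ²)x̄)/τ_n.
Here τ₀ = 1/1485.8 = 0.000673 and τ_data = 8/1529.6 = 0.005230, so τ_n = 0.005903.
Rearranging for μ₀: μ₀ = (μ_n·τ_n − τ_data·x̄)/τ₀ = (513.7013·0.005903 − 0.005230·525.0) / 0.000673 = 0.286629/0.000673 ≈ 425.9.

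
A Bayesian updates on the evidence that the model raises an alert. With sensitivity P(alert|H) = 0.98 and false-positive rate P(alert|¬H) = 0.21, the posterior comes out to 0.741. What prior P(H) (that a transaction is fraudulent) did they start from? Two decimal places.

P(H) = 0.38

Bayes' rule in odds form gives O(H|E) = O(H)·[P(E|H)/P(E|¬H)], hence O(H) = O(H|E)/LR.
Posterior odds = 0.741/(1−0.741) = 2.8610. LR = 0.98/0.21 = 4.6667.
Prior odds = 2.8610/4.6667 = 0.6131, so P(H) = 0.6131/(1+0.6131) ≈ 0.38.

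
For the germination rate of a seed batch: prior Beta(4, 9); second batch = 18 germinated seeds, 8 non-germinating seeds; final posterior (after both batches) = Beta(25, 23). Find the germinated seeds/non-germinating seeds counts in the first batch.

Sequential conjugate updates are equivalent to a single update on the pooled data, so total successes = posterior α − prior α and total failures = posterior β − prior β.
Total across both batches: 25−4=21 germinated seeds, 23−9=14 non-germinating seeds.
Subtract the second batch: 21−18=3 germinated seeds and 14−8=6 non-germinating seeds.

3 germinated seeds and 6 non-germinating seeds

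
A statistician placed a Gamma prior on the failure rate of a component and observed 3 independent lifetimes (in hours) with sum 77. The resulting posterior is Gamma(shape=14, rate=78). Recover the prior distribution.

Gamma(shape=11, rate=1)

For an exponential likelihood with a Gamma(α, β) prior on the rate, n observations with total T give posterior Gamma(α+n, β+T).
So α = 14 − 3 = 11 and β = 78 − 77 = 1.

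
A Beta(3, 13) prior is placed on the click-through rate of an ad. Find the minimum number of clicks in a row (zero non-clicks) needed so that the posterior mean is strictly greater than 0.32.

k = 4

After k clicks and 0 non-clicks the posterior is Beta(3+k, 13), with mean (3+k)/(3+13+k).
Set (3+k)/(16+k) > 0.32 and solve: k > (0.32·16 − 3)/(1 − 0.32) = 3.118.
The smallest integer exceeding 3.118 is 4.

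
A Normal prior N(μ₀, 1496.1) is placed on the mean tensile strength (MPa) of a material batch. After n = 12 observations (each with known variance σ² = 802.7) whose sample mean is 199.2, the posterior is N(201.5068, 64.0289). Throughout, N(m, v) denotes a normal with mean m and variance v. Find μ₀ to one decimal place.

μ₀ = 253.1

The posterior mean is a precision-weighted average: μ_n = (τ₀μ₀ + τ_data·x̄)/(τ₀+τ_data), with τ₀=1/σ₀² and τ_data=n/σ².
Here τ₀ = 1/1496.1 = 0.000668 and τ_data = 12/802.7 = 0.014950, so τ_n = 0.015618.
Rearranging for μ₀: μ₀ = (μ_n·τ_n − τ_data·x̄)/τ₀ = (201.5068·0.015618 − 0.014950·199.2) / 0.000668 = 0.169093/0.000668 ≈ 253.1.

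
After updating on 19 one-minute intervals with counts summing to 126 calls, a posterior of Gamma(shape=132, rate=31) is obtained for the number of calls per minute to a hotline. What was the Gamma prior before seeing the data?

Gamma(shape=6, rate=12)

A Gamma(α, β) prior (rate parametrization) on a Poisson rate with n observations summing to S gives posterior Gamma(α+S, β+n).
So α = 132 − 126 = 6 and β = 31 − 19 = 12.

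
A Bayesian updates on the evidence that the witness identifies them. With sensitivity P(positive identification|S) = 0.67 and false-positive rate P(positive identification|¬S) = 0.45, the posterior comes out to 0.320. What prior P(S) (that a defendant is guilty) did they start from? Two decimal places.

P(S) = 0.24

In odds form, posterior odds = prior odds × likelihood ratio, so prior odds = posterior odds ÷ LR.
Posterior odds = 0.320/(1−0.320) = 0.4706. LR = 0.67/0.45 = 1.4889.
Prior odds = 0.4706/1.4889 = 0.3161, so P(S) = 0.3161/(1+0.3161) ≈ 0.24.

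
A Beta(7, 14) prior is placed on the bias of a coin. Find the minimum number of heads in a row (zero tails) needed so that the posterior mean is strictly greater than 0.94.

k = 213

After k heads and 0 tails the posterior is Beta(7+k, 14), with mean (7+k)/(7+14+k).
Set (7+k)/(21+k) > 0.94 and solve: k > (0.94·21 − 7)/(1 − 0.94) = 212.333.
The smallest integer exceeding 212.333 is 213, and checking k=213: (220)/(234) = 0.9402 > 0.94.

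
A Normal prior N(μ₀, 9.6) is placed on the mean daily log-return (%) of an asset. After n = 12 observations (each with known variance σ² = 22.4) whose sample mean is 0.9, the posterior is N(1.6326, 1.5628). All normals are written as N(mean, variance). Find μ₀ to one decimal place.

With known observation variance, the Normal–Normal posterior has precision τ_n = τ₀ + n/σ² and mean μ_n = (τ₀μ₀ + (n/σ²)x̄)/τ_n.
Here τ₀ = 1/9.6 = 0.104167 and τ_data = 12/22.4 = 0.535714, so τ_n = 0.639881.
Rearranging for μ₀: μ₀ = (μ_n·τ_n − τ_data·x̄)/τ₀ = (1.6326·0.639881 − 0.535714·0.9) / 0.104167 = 0.562527/0.104167 ≈ 5.4.

μ₀ = 5.4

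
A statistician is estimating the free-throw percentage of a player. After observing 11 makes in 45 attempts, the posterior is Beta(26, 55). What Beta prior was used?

Beta(15, 21)

Beta is conjugate to the binomial likelihood: posterior = Beta(a+s, b+f).
So a = 26 − 11 = 15 and b = 55 − 34 = 21.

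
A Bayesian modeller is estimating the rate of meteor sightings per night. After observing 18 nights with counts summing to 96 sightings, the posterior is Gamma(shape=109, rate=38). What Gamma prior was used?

Gamma(shape=13, rate=20)

A Gamma(α, β) prior (rate parametrization) on a Poisson rate with n observations summing to S gives posterior Gamma(α+S, β+n).
So α = 109 − 96 = 13 and β = 38 − 18 = 20.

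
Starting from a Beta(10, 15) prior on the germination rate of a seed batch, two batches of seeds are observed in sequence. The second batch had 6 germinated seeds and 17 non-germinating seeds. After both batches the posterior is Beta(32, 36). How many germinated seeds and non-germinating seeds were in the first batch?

16 germinated seeds and 4 non-germinating seeds

Because Beta–binomial updating is additive in the counts, the combined data contributed (α_post−α_prior, β_post−β_prior) successes and failures.
Total across both batches: 32−10=22 germinated seeds, 36−15=21 non-germinating seeds.
Subtract the second batch: 22−6=16 germinated seeds and 21−17=4 non-germinating seeds.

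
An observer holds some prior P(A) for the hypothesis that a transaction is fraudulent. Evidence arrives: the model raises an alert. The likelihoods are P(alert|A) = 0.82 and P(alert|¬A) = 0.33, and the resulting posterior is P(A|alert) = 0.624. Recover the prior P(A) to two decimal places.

P(A) = 0.40

In odds form, posterior odds = prior odds × likelihood ratio, so prior odds = posterior odds ÷ LR.
Posterior odds = 0.624/(1−0.624) = 1.6596. LR = 0.82/0.33 = 2.4848.
Prior odds = 1.6596/2.4848 = 0.6679, so P(A) = 0.6679/(1+0.6679) ≈ 0.40.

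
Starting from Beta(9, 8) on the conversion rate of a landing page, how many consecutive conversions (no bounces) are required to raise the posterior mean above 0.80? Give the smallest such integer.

After k conversions and 0 bounces the posterior is Beta(9+k, 8), with mean (9+k)/(9+8+k).
Set (9+k)/(17+k) > 0.80 and solve: k > (0.80·17 − 9)/(1 − 0.80) = 23.000.
The smallest integer exceeding 23.000 is 24.

k = 24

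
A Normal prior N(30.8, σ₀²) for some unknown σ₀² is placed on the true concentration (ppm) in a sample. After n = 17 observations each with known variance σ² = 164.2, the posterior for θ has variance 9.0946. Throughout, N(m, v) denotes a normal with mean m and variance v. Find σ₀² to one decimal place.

Posterior precision equals prior precision plus data precision: 1/σ_n² = 1/σ₀² + n/σ².
So 1/σ₀² = 1/9.0946 − 17/164.2 = 0.109955 − 0.103532 = 0.006423.
Hence σ₀² = 1/0.006423 ≈ 155.7.

σ₀² = 155.7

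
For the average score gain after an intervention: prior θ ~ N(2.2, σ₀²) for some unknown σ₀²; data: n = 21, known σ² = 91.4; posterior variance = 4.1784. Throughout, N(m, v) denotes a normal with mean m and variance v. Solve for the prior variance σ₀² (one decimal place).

σ₀² = 104.5

For the Normal–Normal model with known σ², precisions add: τ_n = τ₀ + n/σ².
So 1/σ₀² = 1/4.1784 − 21/91.4 = 0.239326 − 0.229759 = 0.009567.
Hence σ₀² = 1/0.009567 ≈ 104.5.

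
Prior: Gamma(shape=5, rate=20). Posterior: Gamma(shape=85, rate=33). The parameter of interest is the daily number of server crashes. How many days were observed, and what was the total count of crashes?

n = 13 days with total 80 crashes

Gamma–Poisson conjugacy: posterior shape = α + Σxᵢ, posterior rate = β + n.
Matching: Σxᵢ = 85 − 5 = 80 and n = 33 − 20 = 13.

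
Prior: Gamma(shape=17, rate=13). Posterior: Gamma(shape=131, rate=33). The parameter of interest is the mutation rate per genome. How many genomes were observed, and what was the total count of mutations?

Gamma–Poisson conjugacy: posterior shape = α + Σxᵢ, posterior rate = β + n.
Matching: Σxᵢ = 131 − 17 = 114 and n = 33 − 13 = 20.

n = 20 genomes with total 114 mutations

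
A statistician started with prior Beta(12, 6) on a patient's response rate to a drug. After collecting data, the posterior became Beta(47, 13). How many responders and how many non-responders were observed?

35 responders and 7 non-responders

Beta is conjugate to the binomial likelihood: posterior = Beta(a+s, b+f).
Match parameters: s=47−12=35, f=13−6=7.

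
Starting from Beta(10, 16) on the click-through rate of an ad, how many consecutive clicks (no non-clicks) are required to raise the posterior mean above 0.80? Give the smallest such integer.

k = 55

After k clicks and 0 non-clicks the posterior is Beta(10+k, 16), with mean (10+k)/(10+16+k).
Set (10+k)/(26+k) > 0.80 and solve: k > (0.80·26 − 10)/(1 − 0.80) = 54.000.
The smallest integer exceeding 54.000 is 55, and checking k=55: (65)/(81) = 0.8025 > 0.80.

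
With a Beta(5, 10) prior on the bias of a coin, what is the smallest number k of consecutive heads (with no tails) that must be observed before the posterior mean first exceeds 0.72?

After k heads and 0 tails the posterior is Beta(5+k, 10), with mean (5+k)/(5+10+k).
Set (5+k)/(15+k) > 0.72 and solve: k > (0.72·15 − 5)/(1 − 0.72) = 20.714.
The smallest integer exceeding 20.714 is 21.

k = 21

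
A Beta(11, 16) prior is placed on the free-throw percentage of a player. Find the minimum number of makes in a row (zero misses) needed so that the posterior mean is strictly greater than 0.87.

k = 97

After k makes and 0 misses the posterior is Beta(11+k, 16), with mean (11+k)/(11+16+k).
Set (11+k)/(27+k) > 0.87 and solve: k > (0.87·27 − 11)/(1 − 0.87) = 96.077.
The smallest integer exceeding 96.077 is 97, and checking k=97: (108)/(124) = 0.8710 > 0.87.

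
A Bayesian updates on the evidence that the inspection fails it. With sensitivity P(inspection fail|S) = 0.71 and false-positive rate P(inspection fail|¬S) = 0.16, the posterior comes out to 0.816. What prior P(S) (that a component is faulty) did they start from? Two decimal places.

P(S) = 0.50

Bayes' rule in odds form gives O(S|E) = O(S)·[P(E|S)/P(E|¬S)], hence O(S) = O(S|E)/LR.
Posterior odds = 0.816/(1−0.816) = 4.4348. LR = 0.71/0.16 = 4.4375.
Prior odds = 4.4348/4.4375 = 0.9994, so P(S) = 0.9994/(1+0.9994) ≈ 0.50.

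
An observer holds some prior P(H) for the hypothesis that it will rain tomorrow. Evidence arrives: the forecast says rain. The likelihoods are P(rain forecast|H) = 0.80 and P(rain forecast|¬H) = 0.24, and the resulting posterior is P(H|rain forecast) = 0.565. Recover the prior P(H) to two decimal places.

P(H) = 0.28

Bayes' rule in odds form gives O(H|E) = O(H)·[P(E|H)/P(E|¬H)], hence O(H) = O(H|E)/LR.
Posterior odds = 0.565/(1−0.565) = 1.2989. LR = 0.80/0.24 = 3.3333.
Prior odds = 1.2989/3.3333 = 0.3897, so P(H) = 0.3897/(1+0.3897) ≈ 0.28.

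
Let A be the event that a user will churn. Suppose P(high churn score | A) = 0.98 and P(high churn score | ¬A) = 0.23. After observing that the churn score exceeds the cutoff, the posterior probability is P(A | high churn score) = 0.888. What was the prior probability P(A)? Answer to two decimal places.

In odds form, posterior odds = prior odds × likelihood ratio, so prior odds = posterior odds ÷ LR.
Posterior odds = 0.888/(1−0.888) = 7.9286. LR = 0.98/0.23 = 4.2609.
Prior odds = 7.9286/4.2609 = 1.8608, so P(A) = 1.8608/(1+1.8608) ≈ 0.65.

P(A) = 0.65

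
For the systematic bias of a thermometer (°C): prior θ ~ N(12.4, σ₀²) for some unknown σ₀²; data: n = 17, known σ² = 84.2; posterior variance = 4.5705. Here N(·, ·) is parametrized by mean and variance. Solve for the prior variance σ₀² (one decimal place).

Posterior precision equals prior precision plus data precision: 1/σ_n² = 1/σ₀² + n/σ².
So 1/σ₀² = 1/4.5705 − 17/84.2 = 0.218794 − 0.201900 = 0.016894.
Hence σ₀² = 1/0.016894 ≈ 59.2.

σ₀² = 59.2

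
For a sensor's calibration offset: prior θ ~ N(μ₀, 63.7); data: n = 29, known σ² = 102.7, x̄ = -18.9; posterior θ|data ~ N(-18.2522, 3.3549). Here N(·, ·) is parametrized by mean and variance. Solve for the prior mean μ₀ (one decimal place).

μ₀ = -6.6

With known observation variance, the Normal–Normal posterior has precision τ_n = τ₀ + n/σ² and mean μ_n = (τ₀μ₀ + (n/σ²)x̄)/τ_n.
Here τ₀ = 1/63.7 = 0.015699 and τ_data = 29/102.7 = 0.282376, so τ_n = 0.298075.
Rearranging for μ₀: μ₀ = (μ_n·τ_n − τ_data·x̄)/τ₀ = (-18.2522·0.298075 − 0.282376·-18.9) / 0.015699 = -0.103618/0.015699 ≈ -6.6.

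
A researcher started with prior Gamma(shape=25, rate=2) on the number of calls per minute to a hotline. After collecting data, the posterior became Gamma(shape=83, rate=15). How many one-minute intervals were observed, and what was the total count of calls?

Gamma–Poisson conjugacy: posterior shape = α + Σxᵢ, posterior rate = β + n.
Matching: Σxᵢ = 83 − 25 = 58 and n = 15 − 2 = 13.

n = 13 one-minute intervals with total 58 calls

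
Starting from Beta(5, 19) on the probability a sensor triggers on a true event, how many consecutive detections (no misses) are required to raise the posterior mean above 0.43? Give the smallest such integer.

k = 10

After k detections and 0 misses the posterior is Beta(5+k, 19), with mean (5+k)/(5+19+k).
Set (5+k)/(24+k) > 0.43 and solve: k > (0.43·24 − 5)/(1 − 0.43) = 9.333.
The smallest integer exceeding 9.333 is 10, and checking k=10: (15)/(34) = 0.4412 > 0.43.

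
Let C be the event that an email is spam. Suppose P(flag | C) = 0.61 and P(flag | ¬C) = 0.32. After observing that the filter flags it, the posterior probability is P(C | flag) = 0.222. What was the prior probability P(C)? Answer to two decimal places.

Bayes' rule in odds form gives O(C|E) = O(C)·[P(E|C)/P(E|¬C)], hence O(C) = O(C|E)/LR.
Posterior odds = 0.222/(1−0.222) = 0.2853. LR = 0.61/0.32 = 1.9062.
Prior odds = 0.2853/1.9062 = 0.1497, so P(C) = 0.1497/(1+0.1497) ≈ 0.13.

P(C) = 0.13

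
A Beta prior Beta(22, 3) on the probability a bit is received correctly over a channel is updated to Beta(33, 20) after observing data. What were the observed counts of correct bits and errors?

A Beta(α, β) prior with s successes and f failures in binomial data gives a Beta(α+s, β+f) posterior.
Match parameters: s=33−22=11, f=20−3=17.

11 correct bits and 17 errors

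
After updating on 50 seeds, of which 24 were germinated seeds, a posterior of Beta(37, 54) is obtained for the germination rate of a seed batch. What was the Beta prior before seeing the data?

Beta(13, 28)

Under Beta–binomial conjugacy the posterior parameters are (α+s, β+f).
Subtract the data counts: 37−24=13, 54−26=28.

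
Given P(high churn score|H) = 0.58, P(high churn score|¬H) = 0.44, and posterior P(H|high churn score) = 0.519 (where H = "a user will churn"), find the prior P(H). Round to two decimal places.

In odds form, posterior odds = prior odds × likelihood ratio, so prior odds = posterior odds ÷ LR.
Posterior odds = 0.519/(1−0.519) = 1.0790. LR = 0.58/0.44 = 1.3182.
Prior odds = 1.0790/1.3182 = 0.8185, so P(H) = 0.8185/(1+0.8185) ≈ 0.45.

P(H) = 0.45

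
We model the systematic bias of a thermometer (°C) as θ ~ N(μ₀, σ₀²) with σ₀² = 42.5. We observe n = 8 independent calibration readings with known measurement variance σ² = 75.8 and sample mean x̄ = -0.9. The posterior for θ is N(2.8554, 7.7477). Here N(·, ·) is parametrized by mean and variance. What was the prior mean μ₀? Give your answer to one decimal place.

With known observation variance, the Normal–Normal posterior has precision τ_n = τ₀ + n/σ² and mean μ_n = (τ₀μ₀ + (n/σ²)x̄)/τ_n.
Here τ₀ = 1/42.5 = 0.023529 and τ_data = 8/75.8 = 0.105541, so τ_n = 0.129070.
Rearranging for μ₀: μ₀ = (μ_n·τ_n − τ_data·x̄)/τ₀ = (2.8554·0.129070 − 0.105541·-0.9) / 0.023529 = 0.463533/0.023529 ≈ 19.7.

μ₀ = 19.7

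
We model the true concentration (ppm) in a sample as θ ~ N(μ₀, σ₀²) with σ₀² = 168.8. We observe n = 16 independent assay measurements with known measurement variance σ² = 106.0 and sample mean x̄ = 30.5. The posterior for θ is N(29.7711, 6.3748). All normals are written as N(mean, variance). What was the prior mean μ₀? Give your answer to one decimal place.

μ₀ = 11.2

The posterior mean is a precision-weighted average: μ_n = (τ₀μ₀ + τ_data·x̄)/(τ₀+τ_data), with τ₀=1/σ₀² and τ_data=n/σ².
Here τ₀ = 1/168.8 = 0.005924 and τ_data = 16/106.0 = 0.150943, so τ_n = 0.156867.
Rearranging for μ₀: μ₀ = (μ_n·τ_n − τ_data·x̄)/τ₀ = (29.7711·0.156867 − 0.150943·30.5) / 0.005924 = 0.066342/0.005924 ≈ 11.2.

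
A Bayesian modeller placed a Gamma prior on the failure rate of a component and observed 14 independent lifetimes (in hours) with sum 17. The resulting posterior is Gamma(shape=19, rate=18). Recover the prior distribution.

Gamma(shape=5, rate=1)

Gamma–exponential conjugacy: posterior shape = α + n, posterior rate = β + Σtᵢ.
So α = 19 − 14 = 5 and β = 18 − 17 = 1.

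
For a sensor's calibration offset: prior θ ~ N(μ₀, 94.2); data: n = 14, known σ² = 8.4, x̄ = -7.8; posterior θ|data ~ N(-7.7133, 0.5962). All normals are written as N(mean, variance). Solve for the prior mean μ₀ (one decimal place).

The posterior mean is a precision-weighted average: μ_n = (τ₀μ₀ + τ_data·x̄)/(τ₀+τ_data), with τ₀=1/σ₀² and τ_data=n/σ².
Here τ₀ = 1/94.2 = 0.010616 and τ_data = 14/8.4 = 1.666667, so τ_n = 1.677283.
Rearranging for μ₀: μ₀ = (μ_n·τ_n − τ_data·x̄)/τ₀ = (-7.7133·1.677283 − 1.666667·-7.8) / 0.010616 = 0.062616/0.010616 ≈ 5.9.

μ₀ = 5.9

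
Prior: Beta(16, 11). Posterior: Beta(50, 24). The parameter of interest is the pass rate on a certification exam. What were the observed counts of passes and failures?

34 passes and 13 failures

Under Beta–binomial conjugacy the posterior parameters are (α+s, β+f).
Match parameters: s=50−16=34, f=24−11=13.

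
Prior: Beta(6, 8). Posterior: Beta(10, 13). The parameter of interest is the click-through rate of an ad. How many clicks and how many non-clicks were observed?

4 clicks and 5 non-clicks

Under Beta–binomial conjugacy the posterior parameters are (α+s, β+f).
Match parameters: s=10−6=4, f=13−8=5.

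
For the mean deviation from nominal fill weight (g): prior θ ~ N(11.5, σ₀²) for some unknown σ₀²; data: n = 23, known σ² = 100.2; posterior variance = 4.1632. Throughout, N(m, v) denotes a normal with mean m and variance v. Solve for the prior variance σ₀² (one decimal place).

σ₀² = 93.8

For the Normal–Normal model with known σ², precisions add: τ_n = τ₀ + n/σ².
So 1/σ₀² = 1/4.1632 − 23/100.2 = 0.240200 − 0.229541 = 0.010659.
Hence σ₀² = 1/0.010659 ≈ 93.8.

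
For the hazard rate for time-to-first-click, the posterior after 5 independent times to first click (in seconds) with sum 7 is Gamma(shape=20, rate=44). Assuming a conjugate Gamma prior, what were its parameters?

Gamma(shape=15, rate=37)

For an exponential likelihood with a Gamma(α, β) prior on the rate, n observations with total T give posterior Gamma(α+n, β+T).
So α = 20 − 5 = 15 and β = 44 − 7 = 37.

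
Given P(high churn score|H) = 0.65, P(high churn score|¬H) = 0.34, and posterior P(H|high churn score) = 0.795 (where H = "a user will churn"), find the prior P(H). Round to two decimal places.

Bayes' rule in odds form gives O(H|E) = O(H)·[P(E|H)/P(E|¬H)], hence O(H) = O(H|E)/LR.
Posterior odds = 0.795/(1−0.795) = 3.8780. LR = 0.65/0.34 = 1.9118.
Prior odds = 3.8780/1.9118 = 2.0285, so P(H) = 2.0285/(1+2.0285) ≈ 0.67.

P(H) = 0.67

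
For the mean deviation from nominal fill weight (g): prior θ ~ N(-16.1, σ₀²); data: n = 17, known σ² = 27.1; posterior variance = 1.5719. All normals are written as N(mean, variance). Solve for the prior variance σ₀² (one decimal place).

σ₀² = 112.8

Posterior precision equals prior precision plus data precision: 1/σ_n² = 1/σ₀² + n/σ².
So 1/σ₀² = 1/1.5719 − 17/27.1 = 0.636173 − 0.627306 = 0.008867.
Hence σ₀² = 1/0.008867 ≈ 112.8.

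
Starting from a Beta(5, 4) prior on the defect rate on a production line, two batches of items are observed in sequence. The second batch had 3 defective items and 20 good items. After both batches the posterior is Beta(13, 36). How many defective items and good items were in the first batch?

5 defective items and 12 good items

Sequential conjugate updates are equivalent to a single update on the pooled data, so total successes = posterior α − prior α and total failures = posterior β − prior β.
Total across both batches: 13−5=8 defective items, 36−4=32 good items.
Subtract the second batch: 8−3=5 defective items and 32−20=12 good items.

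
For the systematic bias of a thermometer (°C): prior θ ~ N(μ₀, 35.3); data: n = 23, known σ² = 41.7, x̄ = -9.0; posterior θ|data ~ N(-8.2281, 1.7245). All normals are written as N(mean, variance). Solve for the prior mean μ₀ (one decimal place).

μ₀ = 6.8

With known observation variance, the Normal–Normal posterior has precision τ_n = τ₀ + n/σ² and mean μ_n = (τ₀μ₀ + (n/σ²)x̄)/τ_n.
Here τ₀ = 1/35.3 = 0.028329 and τ_data = 23/41.7 = 0.551559, so τ_n = 0.579888.
Rearranging for μ₀: μ₀ = (μ_n·τ_n − τ_data·x̄)/τ₀ = (-8.2281·0.579888 − 0.551559·-9.0) / 0.028329 = 0.192655/0.028329 ≈ 6.8.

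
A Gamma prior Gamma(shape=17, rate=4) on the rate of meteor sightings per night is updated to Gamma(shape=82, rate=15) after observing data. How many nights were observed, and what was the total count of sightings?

n = 11 nights with total 65 sightings

A Gamma(α, β) prior (rate parametrization) on a Poisson rate with n observations summing to S gives posterior Gamma(α+S, β+n).
Matching: Σxᵢ = 82 − 17 = 65 and n = 15 − 4 = 11.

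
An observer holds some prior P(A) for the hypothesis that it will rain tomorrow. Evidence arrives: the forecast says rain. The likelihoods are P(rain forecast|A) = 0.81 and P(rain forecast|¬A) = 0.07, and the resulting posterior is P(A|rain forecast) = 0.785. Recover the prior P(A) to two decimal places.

In odds form, posterior odds = prior odds × likelihood ratio, so prior odds = posterior odds ÷ LR.
Posterior odds = 0.785/(1−0.785) = 3.6512. LR = 0.81/0.07 = 11.5714.
Prior odds = 3.6512/11.5714 = 0.3155, so P(A) = 0.3155/(1+0.3155) ≈ 0.24.

P(A) = 0.24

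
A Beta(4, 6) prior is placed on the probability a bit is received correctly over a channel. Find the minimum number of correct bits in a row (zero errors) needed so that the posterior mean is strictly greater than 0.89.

k = 45

After k correct bits and 0 errors the posterior is Beta(4+k, 6), with mean (4+k)/(4+6+k).
Set (4+k)/(10+k) > 0.89 and solve: k > (0.89·10 − 4)/(1 − 0.89) = 44.545.
The smallest integer exceeding 44.545 is 45, and checking k=45: (49)/(55) = 0.8909 > 0.89.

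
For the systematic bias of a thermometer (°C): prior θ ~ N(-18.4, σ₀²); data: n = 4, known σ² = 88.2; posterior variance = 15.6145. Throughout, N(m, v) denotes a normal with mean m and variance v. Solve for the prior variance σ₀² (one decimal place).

σ₀² = 53.5

Posterior precision equals prior precision plus data precision: 1/σ_n² = 1/σ₀² + n/σ².
So 1/σ₀² = 1/15.6145 − 4/88.2 = 0.064043 − 0.045351 = 0.018692.
Hence σ₀² = 1/0.018692 ≈ 53.5.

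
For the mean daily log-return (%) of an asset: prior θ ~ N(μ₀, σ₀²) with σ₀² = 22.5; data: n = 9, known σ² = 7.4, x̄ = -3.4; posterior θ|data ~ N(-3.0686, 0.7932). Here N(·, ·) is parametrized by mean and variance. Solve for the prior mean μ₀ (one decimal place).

The posterior mean is a precision-weighted average: μ_n = (τ₀μ₀ + τ_data·x̄)/(τ₀+τ_data), with τ₀=1/σ₀² and τ_data=n/σ².
Here τ₀ = 1/22.5 = 0.044444 and τ_data = 9/7.4 = 1.216216, so τ_n = 1.260660.
Rearranging for μ₀: μ₀ = (μ_n·τ_n − τ_data·x̄)/τ₀ = (-3.0686·1.260660 − 1.216216·-3.4) / 0.044444 = 0.266673/0.044444 ≈ 6.0.

μ₀ = 6.0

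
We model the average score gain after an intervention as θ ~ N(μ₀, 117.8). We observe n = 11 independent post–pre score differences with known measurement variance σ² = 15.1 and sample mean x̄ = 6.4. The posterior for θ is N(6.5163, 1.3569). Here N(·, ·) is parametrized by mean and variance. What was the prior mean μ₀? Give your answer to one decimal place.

With known observation variance, the Normal–Normal posterior has precision τ_n = τ₀ + n/σ² and mean μ_n = (τ₀μ₀ + (n/σ²)x̄)/τ_n.
Here τ₀ = 1/117.8 = 0.008489 and τ_data = 11/15.1 = 0.728477, so τ_n = 0.736966.
Rearranging for μ₀: μ₀ = (μ_n·τ_n − τ_data·x̄)/τ₀ = (6.5163·0.736966 − 0.728477·6.4) / 0.008489 = 0.140039/0.008489 ≈ 16.5.

μ₀ = 16.5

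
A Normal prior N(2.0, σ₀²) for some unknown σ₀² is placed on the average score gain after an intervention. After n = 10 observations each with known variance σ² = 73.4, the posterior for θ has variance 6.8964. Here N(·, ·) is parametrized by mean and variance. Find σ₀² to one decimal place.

Posterior precision equals prior precision plus data precision: 1/σ_n² = 1/σ₀² + n/σ².
So 1/σ₀² = 1/6.8964 − 10/73.4 = 0.145003 − 0.136240 = 0.008763.
Hence σ₀² = 1/0.008763 ≈ 114.1.

σ₀² = 114.1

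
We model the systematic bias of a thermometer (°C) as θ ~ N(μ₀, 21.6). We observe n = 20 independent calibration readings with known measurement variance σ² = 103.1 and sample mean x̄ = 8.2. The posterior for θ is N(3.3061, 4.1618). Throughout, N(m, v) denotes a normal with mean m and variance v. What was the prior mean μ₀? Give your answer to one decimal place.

μ₀ = -17.2

The posterior mean is a precision-weighted average: μ_n = (τ₀μ₀ + τ_data·x̄)/(τ₀+τ_data), with τ₀=1/σ₀² and τ_data=n/σ².
Here τ₀ = 1/21.6 = 0.046296 and τ_data = 20/103.1 = 0.193986, so τ_n = 0.240282.
Rearranging for μ₀: μ₀ = (μ_n·τ_n − τ_data·x̄)/τ₀ = (3.3061·0.240282 − 0.193986·8.2) / 0.046296 = -0.796289/0.046296 ≈ -17.2.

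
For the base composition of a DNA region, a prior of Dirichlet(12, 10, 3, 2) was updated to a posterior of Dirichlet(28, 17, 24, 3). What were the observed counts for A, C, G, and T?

counts (16, 7, 21, 1)

For a Dirichlet(α) prior with multinomial counts c, the posterior is Dirichlet(α + c) componentwise.
Counts are posterior − prior componentwise: 28−12=16, 17−10=7, 24−3=21, 3−2=1.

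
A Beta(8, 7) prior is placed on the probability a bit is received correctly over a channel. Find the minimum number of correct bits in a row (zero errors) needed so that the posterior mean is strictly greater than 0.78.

After k correct bits and 0 errors the posterior is Beta(8+k, 7), with mean (8+k)/(8+7+k).
Set (8+k)/(15+k) > 0.78 and solve: k > (0.78·15 − 8)/(1 − 0.78) = 16.818.
The smallest integer exceeding 16.818 is 17.

k = 17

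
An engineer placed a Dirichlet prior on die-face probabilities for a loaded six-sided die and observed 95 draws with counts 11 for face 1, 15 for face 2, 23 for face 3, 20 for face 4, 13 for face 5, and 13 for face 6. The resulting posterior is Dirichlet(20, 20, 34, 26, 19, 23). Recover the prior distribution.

Dirichlet(9, 5, 11, 6, 6, 10)

For a Dirichlet(α) prior with multinomial counts c, the posterior is Dirichlet(α + c) componentwise.
Subtract each count from the matching posterior parameter: 20−11=9, 20−15=5, 34−23=11, 26−20=6, 19−13=6, 23−13=10.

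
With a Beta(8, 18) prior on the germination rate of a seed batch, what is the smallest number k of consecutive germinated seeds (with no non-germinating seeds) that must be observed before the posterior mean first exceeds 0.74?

After k germinated seeds and 0 non-germinating seeds the posterior is Beta(8+k, 18), with mean (8+k)/(8+18+k).
Set (8+k)/(26+k) > 0.74 and solve: k > (0.74·26 − 8)/(1 − 0.74) = 43.231.
The smallest integer exceeding 43.231 is 44, and checking k=44: (52)/(70) = 0.7429 > 0.74.

k = 44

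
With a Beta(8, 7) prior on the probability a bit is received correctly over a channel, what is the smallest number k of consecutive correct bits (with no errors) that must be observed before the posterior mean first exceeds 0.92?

After k correct bits and 0 errors the posterior is Beta(8+k, 7), with mean (8+k)/(8+7+k).
Set (8+k)/(15+k) > 0.92 and solve: k > (0.92·15 − 8)/(1 − 0.92) = 72.500.
The smallest integer exceeding 72.500 is 73, and checking k=73: (81)/(88) = 0.9205 > 0.92.

k = 73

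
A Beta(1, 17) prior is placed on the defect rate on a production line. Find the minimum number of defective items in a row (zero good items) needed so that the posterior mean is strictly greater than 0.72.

After k defective items and 0 good items the posterior is Beta(1+k, 17), with mean (1+k)/(1+17+k).
Set (1+k)/(18+k) > 0.72 and solve: k > (0.72·18 − 1)/(1 − 0.72) = 42.714.
The smallest integer exceeding 42.714 is 43, and checking k=43: (44)/(61) = 0.7213 > 0.72.

k = 43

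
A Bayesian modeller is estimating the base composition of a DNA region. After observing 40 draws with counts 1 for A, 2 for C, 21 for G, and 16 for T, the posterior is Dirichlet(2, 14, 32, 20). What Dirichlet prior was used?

For a Dirichlet(α) prior with multinomial counts c, the posterior is Dirichlet(α + c) componentwise.
Subtract each count from the matching posterior parameter: 2−1=1, 14−2=12, 32−21=11, 20−16=4.

Dirichlet(1, 12, 11, 4)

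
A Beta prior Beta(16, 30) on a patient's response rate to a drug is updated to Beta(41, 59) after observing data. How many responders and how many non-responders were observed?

25 responders and 29 non-responders

Under Beta–binomial conjugacy the posterior parameters are (a+s, b+f).
Match parameters: s=41−16=25, f=59−30=29.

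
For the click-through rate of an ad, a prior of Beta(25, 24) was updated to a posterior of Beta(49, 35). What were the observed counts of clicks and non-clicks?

Beta is conjugate to the binomial likelihood: posterior = Beta(α+s, β+f).
Match parameters: s=49−25=24, f=35−24=11.

24 clicks and 11 non-clicks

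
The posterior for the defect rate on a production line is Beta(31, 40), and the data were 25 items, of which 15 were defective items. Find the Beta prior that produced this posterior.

Beta(16, 30)

Beta is conjugate to the binomial likelihood: posterior = Beta(a+s, b+f).
Subtract the data counts: 31−15=16, 40−10=30.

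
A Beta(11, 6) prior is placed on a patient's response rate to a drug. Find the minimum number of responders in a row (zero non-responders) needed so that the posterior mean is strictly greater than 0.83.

k = 19

After k responders and 0 non-responders the posterior is Beta(11+k, 6), with mean (11+k)/(11+6+k).
Set (11+k)/(17+k) > 0.83 and solve: k > (0.83·17 − 11)/(1 − 0.83) = 18.294.
The smallest integer exceeding 18.294 is 19.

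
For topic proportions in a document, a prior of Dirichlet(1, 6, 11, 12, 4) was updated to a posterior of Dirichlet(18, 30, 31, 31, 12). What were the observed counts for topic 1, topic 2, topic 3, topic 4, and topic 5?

For a Dirichlet(α) prior with multinomial counts c, the posterior is Dirichlet(α + c) componentwise.
Counts are posterior − prior componentwise: 18−1=17, 30−6=24, 31−11=20, 31−12=19, 12−4=8.

counts (17, 24, 20, 19, 8)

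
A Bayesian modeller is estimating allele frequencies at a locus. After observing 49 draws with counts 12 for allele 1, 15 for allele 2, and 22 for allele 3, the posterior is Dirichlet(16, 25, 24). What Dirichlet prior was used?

Dirichlet(4, 10, 2)

For a Dirichlet(α) prior with multinomial counts c, the posterior is Dirichlet(α + c) componentwise.
Subtract each count from the matching posterior parameter: 16−12=4, 25−15=10, 24−22=2.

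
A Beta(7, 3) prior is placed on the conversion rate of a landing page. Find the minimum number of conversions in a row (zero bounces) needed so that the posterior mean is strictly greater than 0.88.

After k conversions and 0 bounces the posterior is Beta(7+k, 3), with mean (7+k)/(7+3+k).
Set (7+k)/(10+k) > 0.88 and solve: k > (0.88·10 − 7)/(1 − 0.88) = 15.000.
The smallest integer exceeding 15.000 is 16, and checking k=16: (23)/(26) = 0.8846 > 0.88.

k = 16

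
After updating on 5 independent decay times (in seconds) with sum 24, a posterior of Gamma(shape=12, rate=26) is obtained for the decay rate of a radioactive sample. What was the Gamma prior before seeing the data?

For an exponential likelihood with a Gamma(α, β) prior on the rate, n observations with total T give posterior Gamma(α+n, β+T).
So α = 12 − 5 = 7 and β = 26 − 24 = 2.

Gamma(shape=7, rate=2)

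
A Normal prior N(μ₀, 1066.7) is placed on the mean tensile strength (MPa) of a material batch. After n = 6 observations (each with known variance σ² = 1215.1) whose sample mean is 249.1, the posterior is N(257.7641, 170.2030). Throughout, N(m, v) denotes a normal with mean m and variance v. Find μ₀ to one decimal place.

With known observation variance, the Normal–Normal posterior has precision τ_n = τ₀ + n/σ² and mean μ_n = (τ₀μ₀ + (n/σ²)x̄)/τ_n.
Here τ₀ = 1/1066.7 = 0.000937 and τ_data = 6/1215.1 = 0.004938, so τ_n = 0.005875.
Rearranging for μ₀: μ₀ = (μ_n·τ_n − τ_data·x̄)/τ₀ = (257.7641·0.005875 − 0.004938·249.1) / 0.000937 = 0.284308/0.000937 ≈ 303.4.

μ₀ = 303.4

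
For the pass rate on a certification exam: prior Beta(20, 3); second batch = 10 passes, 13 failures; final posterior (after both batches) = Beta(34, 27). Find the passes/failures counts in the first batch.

Because Beta–binomial updating is additive in the counts, the combined data contributed (α_post−α_prior, β_post−β_prior) successes and failures.
Total across both batches: 34−20=14 passes, 27−3=24 failures.
Subtract the second batch: 14−10=4 passes and 24−13=11 failures.

4 passes and 11 failures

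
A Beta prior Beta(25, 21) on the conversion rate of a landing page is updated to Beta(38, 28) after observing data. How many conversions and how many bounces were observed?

13 conversions and 7 bounces

Under Beta–binomial conjugacy the posterior parameters are (a+s, b+f).
Match parameters: s=38−25=13, f=28−21=7.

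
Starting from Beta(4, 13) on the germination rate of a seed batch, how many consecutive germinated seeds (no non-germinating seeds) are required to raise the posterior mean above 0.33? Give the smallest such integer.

After k germinated seeds and 0 non-germinating seeds the posterior is Beta(4+k, 13), with mean (4+k)/(4+13+k).
Set (4+k)/(17+k) > 0.33 and solve: k > (0.33·17 − 4)/(1 − 0.33) = 2.403.
The smallest integer exceeding 2.403 is 3, and checking k=3: (7)/(20) = 0.3500 > 0.33.

k = 3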